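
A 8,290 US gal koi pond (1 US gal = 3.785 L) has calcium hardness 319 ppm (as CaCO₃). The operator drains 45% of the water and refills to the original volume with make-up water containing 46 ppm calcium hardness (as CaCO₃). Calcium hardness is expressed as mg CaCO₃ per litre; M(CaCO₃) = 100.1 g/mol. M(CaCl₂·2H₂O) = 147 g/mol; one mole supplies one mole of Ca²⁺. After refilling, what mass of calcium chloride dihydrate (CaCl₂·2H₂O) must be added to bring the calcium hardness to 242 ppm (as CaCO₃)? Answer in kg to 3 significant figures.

2.11 kg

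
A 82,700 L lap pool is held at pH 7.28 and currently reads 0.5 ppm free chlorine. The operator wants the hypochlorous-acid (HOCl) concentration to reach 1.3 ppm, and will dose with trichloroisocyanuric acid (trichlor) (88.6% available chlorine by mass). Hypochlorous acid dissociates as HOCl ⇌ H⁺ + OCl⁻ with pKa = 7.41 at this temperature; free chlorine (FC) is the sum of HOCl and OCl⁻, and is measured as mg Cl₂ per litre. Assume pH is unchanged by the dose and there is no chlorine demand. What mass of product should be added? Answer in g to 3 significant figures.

[OCl⁻]/[HOCl] = 10^(pH − pKa) = 10^(7.28 − 7.41) = 0.7413; fraction as HOCl = 1/(1 + 0.7413) = 0.5743.
Free chlorine required for 1.3 ppm HOCl: 1.3 / 0.5743 = 2.264 ppm.
FC to add: 2.264 − 0.5 = 1.764 mg/L as Cl₂.
Cl₂ equivalent: 1.764 mg/L × 82,700 L = 145.9 g.
Product at 88.6% available Cl: 145.9 / 0.886 = 164.6 g.

165 g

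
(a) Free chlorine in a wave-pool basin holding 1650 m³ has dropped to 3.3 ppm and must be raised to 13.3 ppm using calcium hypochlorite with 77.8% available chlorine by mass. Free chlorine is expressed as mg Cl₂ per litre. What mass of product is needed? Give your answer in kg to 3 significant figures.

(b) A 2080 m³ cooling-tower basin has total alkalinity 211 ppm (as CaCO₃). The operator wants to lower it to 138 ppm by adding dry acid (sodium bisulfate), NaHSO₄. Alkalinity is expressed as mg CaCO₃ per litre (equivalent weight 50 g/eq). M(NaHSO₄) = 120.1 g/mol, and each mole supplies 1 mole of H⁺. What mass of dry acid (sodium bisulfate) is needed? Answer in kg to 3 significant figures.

(a) 21.2 kg; (b) 365 kg

(a) Volume: 1650 m³ = 1,650,000 L.
(a) Chlorine deficit: 13.3 − 3.3 = 10 ppm = 10 mg/L as Cl₂.
(a) Cl₂ equivalent needed: 10 mg/L × 1,650,000 L = 16,500,000 mg = 16,500 g.
(a) Product at 77.8% available chlorine: 16,500 / 0.778 = 21,210 g.

(b) Volume: 2080 m³ = 2,080,000 L.
(b) Alkalinity to neutralize: (211 − 138) = 73 mg/L as CaCO₃ × 2,080,000 L = 151,800 g as CaCO₃.
(b) Equivalents of H⁺ required: 151,800 ÷ 50 g/eq = 3037 eq = 3037 mol NaHSO₄.
(b) Mass of NaHSO₄: 3037 × 120.1 = 364,700 g.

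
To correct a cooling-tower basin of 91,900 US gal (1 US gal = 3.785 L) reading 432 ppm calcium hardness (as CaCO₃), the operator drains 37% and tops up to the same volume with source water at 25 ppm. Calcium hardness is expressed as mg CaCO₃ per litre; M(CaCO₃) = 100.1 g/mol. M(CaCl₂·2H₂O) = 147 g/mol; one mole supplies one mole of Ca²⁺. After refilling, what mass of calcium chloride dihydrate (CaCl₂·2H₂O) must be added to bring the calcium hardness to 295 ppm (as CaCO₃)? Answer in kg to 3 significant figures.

6.94 kg

Volume: 91,900 US gal × 3.785 L/gal = 347,842 L.
After draining 37% and refilling: 432 × 0.63 + 25 × 0.37 = 281.41 ppm.
Deficit to target: 295 − 281.41 = 13.59 mg/L.
As CaCO₃: 13.59 mg/L × 347,842 L = 4727 g; ÷ 100.1 = 47.22 mol Ca²⁺.
Mass: 47.22 × 147 = 6942 g.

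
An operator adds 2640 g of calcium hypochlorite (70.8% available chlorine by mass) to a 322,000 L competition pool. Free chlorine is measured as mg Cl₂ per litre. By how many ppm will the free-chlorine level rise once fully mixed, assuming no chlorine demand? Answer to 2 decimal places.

5.80 ppm

Available chlorine delivered: 2640 g × 0.708 = 1869 g as Cl₂.
Concentration rise: 1869 g / 322,000 L = 5.805 mg/L = 5.80 ppm.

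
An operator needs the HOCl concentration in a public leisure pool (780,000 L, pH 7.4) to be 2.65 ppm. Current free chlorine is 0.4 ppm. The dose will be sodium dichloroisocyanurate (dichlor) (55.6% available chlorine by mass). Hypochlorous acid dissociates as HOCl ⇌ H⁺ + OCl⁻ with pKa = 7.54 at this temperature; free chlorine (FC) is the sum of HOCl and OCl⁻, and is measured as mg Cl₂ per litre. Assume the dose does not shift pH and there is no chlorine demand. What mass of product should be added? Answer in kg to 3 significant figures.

[OCl⁻]/[HOCl] = 10^(pH − pKa) = 10^(7.4 − 7.54) = 0.7244; fraction as HOCl = 1/(1 + 0.7244) = 0.5799.
Free chlorine required for 2.65 ppm HOCl: 2.65 / 0.5799 = 4.57 ppm.
FC to add: 4.57 − 0.4 = 4.17 mg/L as Cl₂.
Cl₂ equivalent: 4.17 mg/L × 780,000 L = 3252 g.
Product at 55.6% available Cl: 3252 / 0.556 = 5850 g.

5.85 kg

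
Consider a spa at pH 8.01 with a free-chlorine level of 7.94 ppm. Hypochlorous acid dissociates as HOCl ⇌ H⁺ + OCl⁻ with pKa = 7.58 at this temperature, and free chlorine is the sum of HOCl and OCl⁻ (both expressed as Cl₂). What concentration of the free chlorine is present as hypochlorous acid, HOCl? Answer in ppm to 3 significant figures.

[OCl⁻]/[HOCl] = 10^(pH − pKa) = 10^(8.01 − 7.58) = 10^0.43 = 2.692.
Fraction as HOCl = 1 / (1 + 2.692) = 0.2709.
HOCl = 0.2709 × 7.94 ppm = 2.151 ppm.

2.15 ppm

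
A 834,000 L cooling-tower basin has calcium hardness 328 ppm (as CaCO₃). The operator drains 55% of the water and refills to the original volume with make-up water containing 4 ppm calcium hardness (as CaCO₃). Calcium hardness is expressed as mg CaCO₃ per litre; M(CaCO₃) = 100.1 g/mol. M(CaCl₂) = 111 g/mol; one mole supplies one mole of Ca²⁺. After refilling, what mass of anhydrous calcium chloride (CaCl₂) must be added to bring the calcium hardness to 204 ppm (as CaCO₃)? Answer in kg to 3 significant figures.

After draining 55% and refilling: 328 × 0.45 + 4 × 0.55 = 149.8 ppm.
Deficit to target: 204 − 149.8 = 54.2 mg/L.
As CaCO₃: 54.2 mg/L × 834,000 L = 45,200 g; ÷ 100.1 = 451.6 mol Ca²⁺.
Mass: 451.6 × 111 = 50,120 g.

50.1 kg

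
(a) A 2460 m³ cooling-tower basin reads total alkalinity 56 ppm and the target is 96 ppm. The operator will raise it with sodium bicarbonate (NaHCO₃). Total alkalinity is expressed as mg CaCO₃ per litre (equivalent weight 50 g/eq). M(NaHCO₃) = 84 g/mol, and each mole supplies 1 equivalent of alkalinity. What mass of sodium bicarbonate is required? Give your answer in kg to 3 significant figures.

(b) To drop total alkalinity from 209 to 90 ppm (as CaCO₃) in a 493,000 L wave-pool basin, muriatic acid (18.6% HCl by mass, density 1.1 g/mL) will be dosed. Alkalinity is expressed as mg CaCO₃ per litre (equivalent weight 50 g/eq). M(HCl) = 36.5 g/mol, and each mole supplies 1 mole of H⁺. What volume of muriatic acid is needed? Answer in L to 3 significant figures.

(a) 165 kg; (b) 209 L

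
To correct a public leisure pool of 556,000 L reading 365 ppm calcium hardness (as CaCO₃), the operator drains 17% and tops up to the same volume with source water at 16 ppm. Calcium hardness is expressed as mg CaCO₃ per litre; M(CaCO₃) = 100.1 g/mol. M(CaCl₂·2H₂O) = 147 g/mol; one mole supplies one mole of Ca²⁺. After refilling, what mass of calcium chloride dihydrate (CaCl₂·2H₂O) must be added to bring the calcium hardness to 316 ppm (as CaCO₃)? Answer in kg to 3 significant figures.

After draining 17% and refilling: 365 × 0.83 + 16 × 0.17 = 305.67 ppm.
Deficit to target: 316 − 305.67 = 10.33 mg/L.
As CaCO₃: 10.33 mg/L × 556,000 L = 5743 g; ÷ 100.1 = 57.38 mol Ca²⁺.
Mass: 57.38 × 147 = 8434 g.

8.43 kg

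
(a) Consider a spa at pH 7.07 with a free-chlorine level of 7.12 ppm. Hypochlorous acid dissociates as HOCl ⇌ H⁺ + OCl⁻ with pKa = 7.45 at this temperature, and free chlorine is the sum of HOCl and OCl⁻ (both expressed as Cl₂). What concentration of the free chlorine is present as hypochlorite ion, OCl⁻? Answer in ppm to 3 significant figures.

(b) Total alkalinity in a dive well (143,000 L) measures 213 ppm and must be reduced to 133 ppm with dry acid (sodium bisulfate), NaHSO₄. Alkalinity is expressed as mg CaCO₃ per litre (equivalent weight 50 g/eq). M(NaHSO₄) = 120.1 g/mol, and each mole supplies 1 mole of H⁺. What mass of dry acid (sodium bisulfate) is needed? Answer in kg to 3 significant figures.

(a) [OCl⁻]/[HOCl] = 10^(pH − pKa) = 10^(7.07 − 7.45) = 10^-0.38 = 0.4169.
(a) Fraction as HOCl = 1 / (1 + 0.4169) = 0.7058.
(a) OCl⁻ = (1 − 0.7058) × 7.12 ppm = 2.095 ppm.

(b) Alkalinity to neutralize: (213 − 133) = 80 mg/L as CaCO₃ × 143,000 L = 11,440 g as CaCO₃.
(b) Equivalents of H⁺ required: 11,440 ÷ 50 g/eq = 228.8 eq = 228.8 mol NaHSO₄.
(b) Mass of NaHSO₄: 228.8 × 120.1 = 27,480 g.

(a) 2.09 ppm; (b) 27.5 kg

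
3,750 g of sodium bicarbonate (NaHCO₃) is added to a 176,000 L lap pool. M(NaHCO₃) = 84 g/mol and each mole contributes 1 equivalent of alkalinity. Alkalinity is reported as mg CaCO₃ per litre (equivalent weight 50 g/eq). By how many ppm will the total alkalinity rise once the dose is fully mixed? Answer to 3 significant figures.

12.7 ppm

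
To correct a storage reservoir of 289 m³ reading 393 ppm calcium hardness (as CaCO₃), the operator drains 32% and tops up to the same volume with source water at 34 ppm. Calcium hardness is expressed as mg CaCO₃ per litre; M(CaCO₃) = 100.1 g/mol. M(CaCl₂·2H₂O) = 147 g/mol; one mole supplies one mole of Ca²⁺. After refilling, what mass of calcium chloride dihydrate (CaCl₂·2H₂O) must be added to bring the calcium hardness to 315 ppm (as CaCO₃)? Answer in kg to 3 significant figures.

Volume: 289 m³ = 289,000 L.
After draining 32% and refilling: 393 × 0.68 + 34 × 0.32 = 278.12 ppm.
Deficit to target: 315 − 278.12 = 36.88 mg/L.
As CaCO₃: 36.88 mg/L × 289,000 L = 10,660 g; ÷ 100.1 = 106.5 mol Ca²⁺.
Mass: 106.5 × 147 = 15,650 g.

15.7 kg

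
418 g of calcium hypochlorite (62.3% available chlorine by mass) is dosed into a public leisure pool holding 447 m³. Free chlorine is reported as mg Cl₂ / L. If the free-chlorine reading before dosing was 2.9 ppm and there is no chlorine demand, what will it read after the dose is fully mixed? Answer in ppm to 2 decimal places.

Volume: 447 m³ = 447,000 L.
Available chlorine delivered: 418 g × 0.623 = 260.4 g as Cl₂.
Concentration rise: 260.4 g / 447,000 L = 0.5826 mg/L = 0.58 ppm.
Final FC: 2.9 + 0.58 = 3.48 ppm.

3.48 ppm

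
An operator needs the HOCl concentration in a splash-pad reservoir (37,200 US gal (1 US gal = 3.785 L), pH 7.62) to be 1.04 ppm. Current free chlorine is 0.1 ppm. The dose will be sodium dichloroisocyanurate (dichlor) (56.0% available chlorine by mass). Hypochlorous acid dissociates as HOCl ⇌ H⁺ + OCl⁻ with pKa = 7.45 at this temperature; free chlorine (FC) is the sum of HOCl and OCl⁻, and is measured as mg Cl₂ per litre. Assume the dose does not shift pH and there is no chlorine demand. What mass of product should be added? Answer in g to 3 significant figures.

623 g

Volume: 37,200 US gal × 3.785 L/gal = 140,802 L.
[OCl⁻]/[HOCl] = 10^(pH − pKa) = 10^(7.62 − 7.45) = 1.479; fraction as HOCl = 1/(1 + 1.479) = 0.4034.
Free chlorine required for 1.04 ppm HOCl: 1.04 / 0.4034 = 2.578 ppm.
FC to add: 2.578 − 0.1 = 2.478 mg/L as Cl₂.
Cl₂ equivalent: 2.478 mg/L × 140,802 L = 348.9 g.
Product at 56.0% available Cl: 348.9 / 0.56 = 623.1 g.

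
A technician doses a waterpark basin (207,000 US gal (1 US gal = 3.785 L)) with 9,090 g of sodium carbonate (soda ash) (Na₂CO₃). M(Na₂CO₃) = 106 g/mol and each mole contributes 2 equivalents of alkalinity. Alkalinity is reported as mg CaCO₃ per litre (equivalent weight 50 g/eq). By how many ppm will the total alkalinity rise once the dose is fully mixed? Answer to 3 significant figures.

10.9 ppm

Volume: 207,000 US gal × 3.785 L/gal = 783,495 L.
Moles of Na₂CO₃: 9,090 g ÷ 106 g/mol = 85.75 mol → 171.5 eq of alkalinity.
As CaCO₃: 171.5 eq × 50 g/eq = 8575 g.
Rise: 8575 g / 783,495 L × 1000 = 10.95 mg/L.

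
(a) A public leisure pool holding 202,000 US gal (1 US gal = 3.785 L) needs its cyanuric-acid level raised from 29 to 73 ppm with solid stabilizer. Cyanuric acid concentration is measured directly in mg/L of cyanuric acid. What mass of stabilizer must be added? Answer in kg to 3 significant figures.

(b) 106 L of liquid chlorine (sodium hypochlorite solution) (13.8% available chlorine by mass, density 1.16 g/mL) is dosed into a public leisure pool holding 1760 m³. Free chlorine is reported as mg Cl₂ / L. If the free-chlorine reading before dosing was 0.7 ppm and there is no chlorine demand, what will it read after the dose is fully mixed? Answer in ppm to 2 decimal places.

(a) Volume: 202,000 US gal × 3.785 L/gal = 764,570 L.
(a) CYA to add: (73 − 29) = 44 mg/L × 764,570 L = 33,640 g cyanuric acid.

(b) Volume: 1760 m³ = 1,760,000 L.
(b) Mass of solution: 106 L × 1000 mL/L × 1.16 g/mL = 123,000 g.
(b) Available chlorine delivered: 123,000 g × 0.138 = 16,970 g as Cl₂.
(b) Concentration rise: 16,970 g / 1,760,000 L = 9.641 mg/L = 9.64 ppm.
(b) Final FC: 0.7 + 9.64 = 10.34 ppm.

(a) 33.6 kg; (b) 10.34 ppm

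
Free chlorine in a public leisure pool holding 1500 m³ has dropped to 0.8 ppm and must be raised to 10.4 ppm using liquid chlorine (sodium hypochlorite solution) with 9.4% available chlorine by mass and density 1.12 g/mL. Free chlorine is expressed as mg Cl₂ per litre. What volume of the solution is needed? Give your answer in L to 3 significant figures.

137 L

Volume: 1500 m³ = 1,500,000 L.
Chlorine deficit: 10.4 − 0.8 = 9.6 ppm = 9.6 mg/L as Cl₂.
Cl₂ equivalent needed: 9.6 mg/L × 1,500,000 L = 14,400,000 mg = 14,400 g.
Product at 9.4% available chlorine: 14,400 / 0.094 = 153,200 g.
Volume at density 1.12 g/mL: 153,200 g ÷ 1.12 g/mL = 136,800 mL.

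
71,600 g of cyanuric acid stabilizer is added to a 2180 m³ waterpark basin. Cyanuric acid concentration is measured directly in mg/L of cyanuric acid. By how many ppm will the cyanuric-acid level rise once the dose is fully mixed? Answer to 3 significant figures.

Volume: 2180 m³ = 2,180,000 L.
Rise: 71,600 g / 2,180,000 L × 1000 = 32.84 mg/L.

32.8 ppm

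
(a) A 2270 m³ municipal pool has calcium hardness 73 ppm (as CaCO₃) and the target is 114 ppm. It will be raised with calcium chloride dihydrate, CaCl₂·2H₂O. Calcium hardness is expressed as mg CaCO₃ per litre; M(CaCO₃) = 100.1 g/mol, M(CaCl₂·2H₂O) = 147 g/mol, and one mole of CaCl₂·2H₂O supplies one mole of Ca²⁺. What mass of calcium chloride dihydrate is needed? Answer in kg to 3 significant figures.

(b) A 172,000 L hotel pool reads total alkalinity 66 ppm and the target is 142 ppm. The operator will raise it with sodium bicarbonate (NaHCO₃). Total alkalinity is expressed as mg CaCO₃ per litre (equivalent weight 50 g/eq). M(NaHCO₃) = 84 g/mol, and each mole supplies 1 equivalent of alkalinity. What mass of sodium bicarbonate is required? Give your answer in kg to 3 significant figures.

(a) Volume: 2270 m³ = 2,270,000 L.
(a) Hardness to add: (114 − 73) = 41 mg/L as CaCO₃ × 2,270,000 L = 93,070 g as CaCO₃.
(a) Moles of Ca²⁺ (1 mol Ca²⁺ ≡ 1 mol CaCO₃): 93,070 / 100.1 g/mol = 929.8 mol.
(a) Mass of CaCl₂·2H₂O: 929.8 × 147 = 136,700 g.

(b) Alkalinity to add: (142 − 66) = 76 mg/L as CaCO₃ × 172,000 L = 13,070 g as CaCO₃.
(b) Equivalents: 13,070 g ÷ 50 g/eq = 261.4 eq.
(b) NaHCO₃ supplies 1 eq per mole → 261.4 mol.
(b) Mass: 261.4 mol × 84 g/mol = 21,960 g.

(a) 137 kg; (b) 22.0 kg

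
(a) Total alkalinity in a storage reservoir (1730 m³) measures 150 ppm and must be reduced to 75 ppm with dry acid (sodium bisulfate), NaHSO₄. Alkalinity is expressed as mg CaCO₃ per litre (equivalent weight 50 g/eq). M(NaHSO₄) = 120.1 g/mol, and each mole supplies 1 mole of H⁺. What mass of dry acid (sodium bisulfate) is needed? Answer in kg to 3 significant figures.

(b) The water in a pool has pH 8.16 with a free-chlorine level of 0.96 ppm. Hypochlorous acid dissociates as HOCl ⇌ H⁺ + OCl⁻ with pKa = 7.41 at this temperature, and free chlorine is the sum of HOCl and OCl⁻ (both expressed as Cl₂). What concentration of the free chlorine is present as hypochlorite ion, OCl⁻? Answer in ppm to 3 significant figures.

(a) Volume: 1730 m³ = 1,730,000 L.
(a) Alkalinity to neutralize: (150 − 75) = 75 mg/L as CaCO₃ × 1,730,000 L = 129,800 g as CaCO₃.
(a) Equivalents of H⁺ required: 129,800 ÷ 50 g/eq = 2595 eq = 2595 mol NaHSO₄.
(a) Mass of NaHSO₄: 2595 × 120.1 = 311,700 g.

(b) [OCl⁻]/[HOCl] = 10^(pH − pKa) = 10^(8.16 − 7.41) = 10^0.75 = 5.623.
(b) Fraction as HOCl = 1 / (1 + 5.623) = 0.151.
(b) OCl⁻ = (1 − 0.151) × 0.96 ppm = 0.8151 ppm.

(a) 312 kg; (b) 0.815 ppm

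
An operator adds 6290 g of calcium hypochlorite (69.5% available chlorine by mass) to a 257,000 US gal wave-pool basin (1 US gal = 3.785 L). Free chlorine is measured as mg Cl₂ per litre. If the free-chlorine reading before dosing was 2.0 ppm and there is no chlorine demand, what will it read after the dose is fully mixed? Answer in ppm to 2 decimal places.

6.49 ppm

Volume: 257,000 US gal × 3.785 L/gal = 972,745 L.
Available chlorine delivered: 6290 g × 0.695 = 4372 g as Cl₂.
Concentration rise: 4372 g / 972,745 L = 4.494 mg/L = 4.49 ppm.
Final FC: 2.0 + 4.49 = 6.49 ppm.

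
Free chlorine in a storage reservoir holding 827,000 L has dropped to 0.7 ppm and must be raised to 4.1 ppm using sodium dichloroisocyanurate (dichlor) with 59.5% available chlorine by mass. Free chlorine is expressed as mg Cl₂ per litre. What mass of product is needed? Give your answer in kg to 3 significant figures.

4.73 kg

Chlorine deficit: 4.1 − 0.7 = 3.4 ppm = 3.4 mg/L as Cl₂.
Cl₂ equivalent needed: 3.4 mg/L × 827,000 L = 2,812,000 mg = 2812 g.
Product at 59.5% available chlorine: 2812 / 0.595 = 4726 g.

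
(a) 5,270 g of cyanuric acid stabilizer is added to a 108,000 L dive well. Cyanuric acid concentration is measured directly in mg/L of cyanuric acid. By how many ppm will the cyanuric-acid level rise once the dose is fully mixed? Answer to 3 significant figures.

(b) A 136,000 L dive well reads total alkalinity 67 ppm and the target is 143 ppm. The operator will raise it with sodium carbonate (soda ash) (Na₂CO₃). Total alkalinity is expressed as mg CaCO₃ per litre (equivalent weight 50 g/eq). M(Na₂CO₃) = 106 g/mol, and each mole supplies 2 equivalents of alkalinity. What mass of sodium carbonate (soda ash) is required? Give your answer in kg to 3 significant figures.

(a) Rise: 5,270 g / 108,000 L × 1000 = 48.8 mg/L.

(b) Alkalinity to add: (143 − 67) = 76 mg/L as CaCO₃ × 136,000 L = 10,340 g as CaCO₃.
(b) Equivalents: 10,340 g ÷ 50 g/eq = 206.7 eq.
(b) Each mole of Na₂CO₃ supplies 2 eq, so 206.7 / 2 = 103.4 mol.
(b) Mass: 103.4 mol × 106 g/mol = 10,960 g.

(a) 48.8 ppm; (b) 11.0 kg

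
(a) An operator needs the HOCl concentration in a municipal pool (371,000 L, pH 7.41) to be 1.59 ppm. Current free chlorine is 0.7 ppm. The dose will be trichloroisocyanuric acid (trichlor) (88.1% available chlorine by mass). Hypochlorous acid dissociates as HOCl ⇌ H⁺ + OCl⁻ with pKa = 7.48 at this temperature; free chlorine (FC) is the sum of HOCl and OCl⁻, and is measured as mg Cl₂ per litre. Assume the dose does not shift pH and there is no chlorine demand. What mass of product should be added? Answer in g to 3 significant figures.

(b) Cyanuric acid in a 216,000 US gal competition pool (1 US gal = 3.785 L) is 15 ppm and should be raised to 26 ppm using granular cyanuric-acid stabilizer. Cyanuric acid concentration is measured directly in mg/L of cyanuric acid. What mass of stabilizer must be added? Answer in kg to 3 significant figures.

(a) [OCl⁻]/[HOCl] = 10^(pH − pKa) = 10^(7.41 − 7.48) = 0.8511; fraction as HOCl = 1/(1 + 0.8511) = 0.5402.
(a) Free chlorine required for 1.59 ppm HOCl: 1.59 / 0.5402 = 2.943 ppm.
(a) FC to add: 2.943 − 0.7 = 2.243 mg/L as Cl₂.
(a) Cl₂ equivalent: 2.243 mg/L × 371,000 L = 832.3 g.
(a) Product at 88.1% available Cl: 832.3 / 0.881 = 944.7 g.

(b) Volume: 216,000 US gal × 3.785 L/gal = 817,560 L.
(b) CYA to add: (26 − 15) = 11 mg/L × 817,560 L = 8993 g cyanuric acid.

(a) 945 g; (b) 8.99 kg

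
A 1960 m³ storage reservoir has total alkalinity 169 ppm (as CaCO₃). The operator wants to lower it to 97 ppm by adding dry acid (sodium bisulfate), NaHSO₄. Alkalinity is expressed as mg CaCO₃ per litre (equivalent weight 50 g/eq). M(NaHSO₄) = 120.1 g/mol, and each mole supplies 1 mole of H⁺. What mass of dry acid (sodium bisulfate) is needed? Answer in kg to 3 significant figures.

Volume: 1960 m³ = 1,960,000 L.
Alkalinity to neutralize: (169 − 97) = 72 mg/L as CaCO₃ × 1,960,000 L = 141,100 g as CaCO₃.
Equivalents of H⁺ required: 141,100 ÷ 50 g/eq = 2822 eq = 2822 mol NaHSO₄.
Mass of NaHSO₄: 2822 × 120.1 = 339,000 g.

339 kg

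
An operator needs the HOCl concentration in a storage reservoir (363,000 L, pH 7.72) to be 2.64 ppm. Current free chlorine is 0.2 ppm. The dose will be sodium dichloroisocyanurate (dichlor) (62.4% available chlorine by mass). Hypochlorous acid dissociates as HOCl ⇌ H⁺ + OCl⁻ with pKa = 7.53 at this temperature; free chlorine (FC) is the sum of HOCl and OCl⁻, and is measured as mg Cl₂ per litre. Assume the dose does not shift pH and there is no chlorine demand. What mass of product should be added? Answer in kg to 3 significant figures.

3.80 kg

[OCl⁻]/[HOCl] = 10^(pH − pKa) = 10^(7.72 − 7.53) = 1.549; fraction as HOCl = 1/(1 + 1.549) = 0.3923.
Free chlorine required for 2.64 ppm HOCl: 2.64 / 0.3923 = 6.729 ppm.
FC to add: 6.729 − 0.2 = 6.529 mg/L as Cl₂.
Cl₂ equivalent: 6.529 mg/L × 363,000 L = 2370 g.
Product at 62.4% available Cl: 2370 / 0.624 = 3798 g.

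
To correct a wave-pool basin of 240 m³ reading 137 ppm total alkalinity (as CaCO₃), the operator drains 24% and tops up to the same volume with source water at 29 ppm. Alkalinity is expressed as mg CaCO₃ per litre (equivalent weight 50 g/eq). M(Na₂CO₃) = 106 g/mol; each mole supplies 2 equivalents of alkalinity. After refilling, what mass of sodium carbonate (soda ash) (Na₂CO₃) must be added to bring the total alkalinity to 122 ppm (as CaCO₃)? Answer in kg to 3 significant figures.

Volume: 240 m³ = 240,000 L.
After draining 24% and refilling: 137 × 0.76 + 29 × 0.24 = 111.08 ppm.
Deficit to target: 122 − 111.08 = 10.92 mg/L.
As CaCO₃: 10.92 mg/L × 240,000 L = 2621 g; ÷ 50 g/eq ÷ 2 = 26.21 mol Na₂CO₃.
Mass: 26.21 × 106 = 2778 g.

2.78 kg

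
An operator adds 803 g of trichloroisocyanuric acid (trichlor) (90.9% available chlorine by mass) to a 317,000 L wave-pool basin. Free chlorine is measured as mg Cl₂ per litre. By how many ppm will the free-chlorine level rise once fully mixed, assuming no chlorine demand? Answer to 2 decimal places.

2.30 ppm

Available chlorine delivered: 803 g × 0.909 = 729.9 g as Cl₂.
Concentration rise: 729.9 g / 317,000 L = 2.303 mg/L = 2.30 ppm.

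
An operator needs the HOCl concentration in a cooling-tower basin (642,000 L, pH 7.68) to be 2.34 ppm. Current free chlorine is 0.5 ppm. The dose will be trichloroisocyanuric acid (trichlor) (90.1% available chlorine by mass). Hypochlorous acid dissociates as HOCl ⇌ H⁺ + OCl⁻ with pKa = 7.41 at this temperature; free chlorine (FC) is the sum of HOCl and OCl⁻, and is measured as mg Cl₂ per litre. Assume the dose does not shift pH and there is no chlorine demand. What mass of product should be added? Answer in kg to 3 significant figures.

4.42 kg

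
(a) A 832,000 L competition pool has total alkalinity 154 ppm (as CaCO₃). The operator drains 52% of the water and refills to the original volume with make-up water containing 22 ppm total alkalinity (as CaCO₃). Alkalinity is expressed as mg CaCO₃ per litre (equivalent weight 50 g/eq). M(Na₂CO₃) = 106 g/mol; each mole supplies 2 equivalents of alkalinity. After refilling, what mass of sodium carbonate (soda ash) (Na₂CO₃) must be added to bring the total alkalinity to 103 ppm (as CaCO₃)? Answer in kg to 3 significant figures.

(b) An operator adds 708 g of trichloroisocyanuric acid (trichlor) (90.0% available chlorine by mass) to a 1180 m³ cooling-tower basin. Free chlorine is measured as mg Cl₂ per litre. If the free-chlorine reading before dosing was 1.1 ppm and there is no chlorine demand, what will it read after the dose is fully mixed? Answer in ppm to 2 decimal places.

(a) 15.6 kg; (b) 1.64 ppm

(a) After draining 52% and refilling: 154 × 0.48 + 22 × 0.52 = 85.36 ppm.
(a) Deficit to target: 103 − 85.36 = 17.64 mg/L.
(a) As CaCO₃: 17.64 mg/L × 832,000 L = 14,680 g; ÷ 50 g/eq ÷ 2 = 146.8 mol Na₂CO₃.
(a) Mass: 146.8 × 106 = 15,560 g.

(b) Volume: 1180 m³ = 1,180,000 L.
(b) Available chlorine delivered: 708 g × 0.9 = 637.2 g as Cl₂.
(b) Concentration rise: 637.2 g / 1,180,000 L = 0.54 mg/L = 0.54 ppm.
(b) Final FC: 1.1 + 0.54 = 1.64 ppm.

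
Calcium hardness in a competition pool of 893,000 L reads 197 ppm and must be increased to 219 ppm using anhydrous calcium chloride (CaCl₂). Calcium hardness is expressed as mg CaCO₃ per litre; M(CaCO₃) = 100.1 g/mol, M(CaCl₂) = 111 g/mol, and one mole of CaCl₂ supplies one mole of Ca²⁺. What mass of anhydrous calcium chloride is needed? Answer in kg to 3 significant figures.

21.8 kg

Hardness to add: (219 − 197) = 22 mg/L as CaCO₃ × 893,000 L = 19,650 g as CaCO₃.
Moles of Ca²⁺ (1 mol Ca²⁺ ≡ 1 mol CaCO₃): 19,650 / 100.1 g/mol = 196.3 mol.
Mass of CaCl₂: 196.3 × 111 = 21,790 g.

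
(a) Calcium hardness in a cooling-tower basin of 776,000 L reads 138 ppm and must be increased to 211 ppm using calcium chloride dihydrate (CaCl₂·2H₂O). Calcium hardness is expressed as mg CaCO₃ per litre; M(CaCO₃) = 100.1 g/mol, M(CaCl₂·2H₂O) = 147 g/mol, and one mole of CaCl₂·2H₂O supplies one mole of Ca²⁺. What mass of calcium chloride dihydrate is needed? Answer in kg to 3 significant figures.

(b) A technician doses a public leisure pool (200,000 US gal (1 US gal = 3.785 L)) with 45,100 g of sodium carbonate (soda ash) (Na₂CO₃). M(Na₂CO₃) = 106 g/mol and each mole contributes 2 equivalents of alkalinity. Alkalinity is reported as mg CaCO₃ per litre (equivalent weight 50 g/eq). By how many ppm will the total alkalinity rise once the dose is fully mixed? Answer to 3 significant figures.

(a) Hardness to add: (211 − 138) = 73 mg/L as CaCO₃ × 776,000 L = 56,650 g as CaCO₃.
(a) Moles of Ca²⁺ (1 mol Ca²⁺ ≡ 1 mol CaCO₃): 56,650 / 100.1 g/mol = 565.9 mol.
(a) Mass of CaCl₂·2H₂O: 565.9 × 147 = 83,190 g.

(b) Volume: 200,000 US gal × 3.785 L/gal = 757,000 L.
(b) Moles of Na₂CO₃: 45,100 g ÷ 106 g/mol = 425.5 mol → 850.9 eq of alkalinity.
(b) As CaCO₃: 850.9 eq × 50 g/eq = 42,550 g.
(b) Rise: 42,550 g / 757,000 L × 1000 = 56.2 mg/L.

(a) 83.2 kg; (b) 56.2 ppm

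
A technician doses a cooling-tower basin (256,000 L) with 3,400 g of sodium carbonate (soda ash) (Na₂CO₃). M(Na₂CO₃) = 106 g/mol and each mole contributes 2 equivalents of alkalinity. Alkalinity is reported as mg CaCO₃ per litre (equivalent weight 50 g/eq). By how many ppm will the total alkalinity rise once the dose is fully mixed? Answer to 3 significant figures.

12.5 ppm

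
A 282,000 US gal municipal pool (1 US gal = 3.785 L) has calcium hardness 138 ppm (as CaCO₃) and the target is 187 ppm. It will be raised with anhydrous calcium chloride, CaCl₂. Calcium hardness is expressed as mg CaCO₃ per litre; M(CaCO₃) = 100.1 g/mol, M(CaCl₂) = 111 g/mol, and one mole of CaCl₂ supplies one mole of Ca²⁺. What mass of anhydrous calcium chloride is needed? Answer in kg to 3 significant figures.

Volume: 282,000 US gal × 3.785 L/gal = 1,067,370 L.
Hardness to add: (187 − 138) = 49 mg/L as CaCO₃ × 1,067,370 L = 52,300 g as CaCO₃.
Moles of Ca²⁺ (1 mol Ca²⁺ ≡ 1 mol CaCO₃): 52,300 / 100.1 g/mol = 522.5 mol.
Mass of CaCl₂: 522.5 × 111 = 58,000 g.

58.0 kg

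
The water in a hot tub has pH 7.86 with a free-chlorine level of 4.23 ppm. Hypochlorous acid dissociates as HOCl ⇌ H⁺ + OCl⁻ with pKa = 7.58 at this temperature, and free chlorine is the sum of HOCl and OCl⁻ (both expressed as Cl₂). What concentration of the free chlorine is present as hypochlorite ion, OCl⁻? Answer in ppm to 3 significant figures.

2.77 ppm

[OCl⁻]/[HOCl] = 10^(pH − pKa) = 10^(7.86 − 7.58) = 10^0.28 = 1.905.
Fraction as HOCl = 1 / (1 + 1.905) = 0.3442.
OCl⁻ = (1 − 0.3442) × 4.23 ppm = 2.774 ppm.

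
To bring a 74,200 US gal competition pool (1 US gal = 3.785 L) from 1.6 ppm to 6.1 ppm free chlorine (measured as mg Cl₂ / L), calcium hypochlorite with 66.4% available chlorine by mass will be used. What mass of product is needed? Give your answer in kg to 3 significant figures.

1.90 kg

Volume: 74,200 US gal × 3.785 L/gal = 280,847 L.
Chlorine deficit: 6.1 − 1.6 = 4.5 ppm = 4.5 mg/L as Cl₂.
Cl₂ equivalent needed: 4.5 mg/L × 280,847 L = 1,264,000 mg = 1264 g.
Product at 66.4% available chlorine: 1264 / 0.664 = 1903 g.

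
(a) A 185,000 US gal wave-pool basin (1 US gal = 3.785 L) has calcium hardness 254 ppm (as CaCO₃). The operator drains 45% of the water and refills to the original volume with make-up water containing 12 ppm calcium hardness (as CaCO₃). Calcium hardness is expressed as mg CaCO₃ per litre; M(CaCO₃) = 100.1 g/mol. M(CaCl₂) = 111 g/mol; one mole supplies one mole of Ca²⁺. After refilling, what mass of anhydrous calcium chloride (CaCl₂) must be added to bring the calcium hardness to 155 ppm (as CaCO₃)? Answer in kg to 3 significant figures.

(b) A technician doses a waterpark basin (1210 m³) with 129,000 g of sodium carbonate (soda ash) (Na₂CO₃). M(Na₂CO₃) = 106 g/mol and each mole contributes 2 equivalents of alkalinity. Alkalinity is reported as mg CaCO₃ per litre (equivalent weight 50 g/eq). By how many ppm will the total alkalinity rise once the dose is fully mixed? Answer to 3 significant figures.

(a) 7.69 kg; (b) 101 ppm

(a) Volume: 185,000 US gal × 3.785 L/gal = 700,225 L.
(a) After draining 45% and refilling: 254 × 0.55 + 12 × 0.45 = 145.1 ppm.
(a) Deficit to target: 155 − 145.1 = 9.9 mg/L.
(a) As CaCO₃: 9.9 mg/L × 700,225 L = 6932 g; ÷ 100.1 = 69.25 mol Ca²⁺.
(a) Mass: 69.25 × 111 = 7687 g.

(b) Volume: 1210 m³ = 1,210,000 L.
(b) Moles of Na₂CO₃: 129,000 g ÷ 106 g/mol = 1217 mol → 2434 eq of alkalinity.
(b) As CaCO₃: 2434 eq × 50 g/eq = 121,700 g.
(b) Rise: 121,700 g / 1,210,000 L × 1000 = 100.6 mg/L.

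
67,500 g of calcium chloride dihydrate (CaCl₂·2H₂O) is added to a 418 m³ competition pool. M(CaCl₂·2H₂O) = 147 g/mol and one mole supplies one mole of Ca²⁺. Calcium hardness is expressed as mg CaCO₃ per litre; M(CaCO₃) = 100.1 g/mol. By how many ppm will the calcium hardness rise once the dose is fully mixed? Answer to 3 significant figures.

110 ppm

Volume: 418 m³ = 418,000 L.
Moles of Ca²⁺: 67,500 g ÷ 147 g/mol = 459.2 mol.
As CaCO₃: 459.2 mol × 100.1 g/mol = 45,960 g.
Rise: 45,960 g / 418,000 L × 1000 = 110 mg/L.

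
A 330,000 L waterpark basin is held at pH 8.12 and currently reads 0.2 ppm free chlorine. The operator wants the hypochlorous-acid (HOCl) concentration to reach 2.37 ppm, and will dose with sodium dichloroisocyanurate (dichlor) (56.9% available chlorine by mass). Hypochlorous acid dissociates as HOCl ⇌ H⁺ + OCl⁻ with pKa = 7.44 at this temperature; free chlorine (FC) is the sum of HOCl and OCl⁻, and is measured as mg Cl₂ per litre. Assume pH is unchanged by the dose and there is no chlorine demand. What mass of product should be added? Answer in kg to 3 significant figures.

[OCl⁻]/[HOCl] = 10^(pH − pKa) = 10^(8.12 − 7.44) = 4.786; fraction as HOCl = 1/(1 + 4.786) = 0.1728.
Free chlorine required for 2.37 ppm HOCl: 2.37 / 0.1728 = 13.71 ppm.
FC to add: 13.71 − 0.2 = 13.51 mg/L as Cl₂.
Cl₂ equivalent: 13.51 mg/L × 330,000 L = 4459 g.
Product at 56.9% available Cl: 4459 / 0.569 = 7837 g.

7.84 kg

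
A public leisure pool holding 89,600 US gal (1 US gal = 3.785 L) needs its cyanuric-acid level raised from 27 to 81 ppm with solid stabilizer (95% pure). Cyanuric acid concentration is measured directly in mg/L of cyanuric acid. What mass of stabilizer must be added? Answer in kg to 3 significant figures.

19.3 kg

Volume: 89,600 US gal × 3.785 L/gal = 339,136 L.
CYA to add: (81 − 27) = 54 mg/L × 339,136 L = 18,310 g cyanuric acid.
At 95% purity: 18,310 / 0.95 = 19,280 g product.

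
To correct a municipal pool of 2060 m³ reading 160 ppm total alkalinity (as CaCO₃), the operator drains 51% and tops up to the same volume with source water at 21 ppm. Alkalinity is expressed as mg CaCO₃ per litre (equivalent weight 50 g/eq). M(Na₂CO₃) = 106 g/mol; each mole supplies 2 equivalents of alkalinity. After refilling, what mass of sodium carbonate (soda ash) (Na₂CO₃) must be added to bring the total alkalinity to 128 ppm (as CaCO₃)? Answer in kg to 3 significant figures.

84.9 kg

Volume: 2060 m³ = 2,060,000 L.
After draining 51% and refilling: 160 × 0.49 + 21 × 0.51 = 89.11 ppm.
Deficit to target: 128 − 89.11 = 38.89 mg/L.
As CaCO₃: 38.89 mg/L × 2,060,000 L = 80,110 g; ÷ 50 g/eq ÷ 2 = 801.1 mol Na₂CO₃.
Mass: 801.1 × 106 = 84,920 g.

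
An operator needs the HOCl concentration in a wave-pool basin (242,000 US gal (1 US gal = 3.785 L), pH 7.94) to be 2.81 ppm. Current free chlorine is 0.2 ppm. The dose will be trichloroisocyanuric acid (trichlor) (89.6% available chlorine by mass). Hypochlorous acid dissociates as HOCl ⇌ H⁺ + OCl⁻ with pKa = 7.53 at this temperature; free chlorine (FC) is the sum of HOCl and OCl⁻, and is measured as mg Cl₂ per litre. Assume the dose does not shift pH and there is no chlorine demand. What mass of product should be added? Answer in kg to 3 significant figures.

Volume: 242,000 US gal × 3.785 L/gal = 915,970 L.
[OCl⁻]/[HOCl] = 10^(pH − pKa) = 10^(7.94 − 7.53) = 2.57; fraction as HOCl = 1/(1 + 2.57) = 0.2801.
Free chlorine required for 2.81 ppm HOCl: 2.81 / 0.2801 = 10.03 ppm.
FC to add: 10.03 − 0.2 = 9.833 mg/L as Cl₂.
Cl₂ equivalent: 9.833 mg/L × 915,970 L = 9007 g.
Product at 89.6% available Cl: 9007 / 0.896 = 10,050 g.

10.1 kg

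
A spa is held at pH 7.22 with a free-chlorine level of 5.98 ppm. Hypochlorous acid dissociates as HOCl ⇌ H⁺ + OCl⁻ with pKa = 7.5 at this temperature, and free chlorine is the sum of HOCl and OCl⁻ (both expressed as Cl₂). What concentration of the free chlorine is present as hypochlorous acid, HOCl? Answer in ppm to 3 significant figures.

3.92 ppm

[OCl⁻]/[HOCl] = 10^(pH − pKa) = 10^(7.22 − 7.5) = 10^-0.28 = 0.5248.
Fraction as HOCl = 1 / (1 + 0.5248) = 0.6558.
HOCl = 0.6558 × 5.98 ppm = 3.922 ppm.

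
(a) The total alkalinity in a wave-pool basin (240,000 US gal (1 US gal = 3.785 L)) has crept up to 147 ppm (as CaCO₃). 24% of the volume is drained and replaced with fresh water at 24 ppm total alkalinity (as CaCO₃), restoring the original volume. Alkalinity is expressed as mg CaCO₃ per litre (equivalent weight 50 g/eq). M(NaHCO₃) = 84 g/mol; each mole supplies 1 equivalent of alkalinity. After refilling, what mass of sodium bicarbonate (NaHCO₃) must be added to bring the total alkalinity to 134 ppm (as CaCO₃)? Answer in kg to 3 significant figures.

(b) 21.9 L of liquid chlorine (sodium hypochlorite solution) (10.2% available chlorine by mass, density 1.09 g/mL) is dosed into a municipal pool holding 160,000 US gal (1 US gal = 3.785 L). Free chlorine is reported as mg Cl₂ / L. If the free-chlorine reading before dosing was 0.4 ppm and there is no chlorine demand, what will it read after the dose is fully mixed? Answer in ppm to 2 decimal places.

(a) Volume: 240,000 US gal × 3.785 L/gal = 908,400 L.
(a) After draining 24% and refilling: 147 × 0.76 + 24 × 0.24 = 117.48 ppm.
(a) Deficit to target: 134 − 117.48 = 16.52 mg/L.
(a) As CaCO₃: 16.52 mg/L × 908,400 L = 15,010 g; ÷ 50 g/eq ÷ 1 = 300.1 mol NaHCO₃.
(a) Mass: 300.1 × 84 = 25,210 g.

(b) Volume: 160,000 US gal × 3.785 L/gal = 605,600 L.
(b) Mass of solution: 21.9 L × 1000 mL/L × 1.09 g/mL = 23,870 g.
(b) Available chlorine delivered: 23,870 g × 0.102 = 2435 g as Cl₂.
(b) Concentration rise: 2435 g / 605,600 L = 4.021 mg/L = 4.02 ppm.
(b) Final FC: 0.4 + 4.02 = 4.42 ppm.

(a) 25.2 kg; (b) 4.42 ppm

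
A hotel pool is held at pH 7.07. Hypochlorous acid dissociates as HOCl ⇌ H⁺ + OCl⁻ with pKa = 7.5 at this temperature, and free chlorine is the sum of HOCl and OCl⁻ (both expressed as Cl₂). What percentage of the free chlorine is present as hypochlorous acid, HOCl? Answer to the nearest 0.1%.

[OCl⁻]/[HOCl] = 10^(pH − pKa) = 10^(7.07 − 7.5) = 10^-0.43 = 0.3715.
Fraction as HOCl = 1 / (1 + 0.3715) = 0.7291.

72.9%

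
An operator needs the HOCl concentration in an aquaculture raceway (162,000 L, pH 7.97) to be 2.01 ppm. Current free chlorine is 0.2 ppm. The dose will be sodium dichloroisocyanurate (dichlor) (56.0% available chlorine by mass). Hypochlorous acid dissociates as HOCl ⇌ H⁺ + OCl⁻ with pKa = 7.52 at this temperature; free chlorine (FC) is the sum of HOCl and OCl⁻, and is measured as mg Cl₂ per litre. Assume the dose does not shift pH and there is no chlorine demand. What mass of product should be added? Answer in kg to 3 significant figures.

2.16 kg

[OCl⁻]/[HOCl] = 10^(pH − pKa) = 10^(7.97 − 7.52) = 2.818; fraction as HOCl = 1/(1 + 2.818) = 0.2619.
Free chlorine required for 2.01 ppm HOCl: 2.01 / 0.2619 = 7.675 ppm.
FC to add: 7.675 − 0.2 = 7.475 mg/L as Cl₂.
Cl₂ equivalent: 7.475 mg/L × 162,000 L = 1211 g.
Product at 56.0% available Cl: 1211 / 0.56 = 2162 g.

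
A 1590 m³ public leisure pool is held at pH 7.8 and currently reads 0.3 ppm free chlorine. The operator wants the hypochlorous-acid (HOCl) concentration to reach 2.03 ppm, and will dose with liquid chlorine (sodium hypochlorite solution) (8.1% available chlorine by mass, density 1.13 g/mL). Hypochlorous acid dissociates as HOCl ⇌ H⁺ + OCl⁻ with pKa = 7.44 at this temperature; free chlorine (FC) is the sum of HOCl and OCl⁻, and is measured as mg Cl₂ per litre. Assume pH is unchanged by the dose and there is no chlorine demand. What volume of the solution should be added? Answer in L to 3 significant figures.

111 L

Volume: 1590 m³ = 1,590,000 L.
[OCl⁻]/[HOCl] = 10^(pH − pKa) = 10^(7.8 − 7.44) = 2.291; fraction as HOCl = 1/(1 + 2.291) = 0.3039.
Free chlorine required for 2.03 ppm HOCl: 2.03 / 0.3039 = 6.68 ppm.
FC to add: 6.68 − 0.3 = 6.38 mg/L as Cl₂.
Cl₂ equivalent: 6.38 mg/L × 1,590,000 L = 10,140 g.
Product at 8.1% available Cl: 10,140 / 0.081 = 125,200 g.
Volume: 125,200 g ÷ 1.13 g/mL = 110,800 mL.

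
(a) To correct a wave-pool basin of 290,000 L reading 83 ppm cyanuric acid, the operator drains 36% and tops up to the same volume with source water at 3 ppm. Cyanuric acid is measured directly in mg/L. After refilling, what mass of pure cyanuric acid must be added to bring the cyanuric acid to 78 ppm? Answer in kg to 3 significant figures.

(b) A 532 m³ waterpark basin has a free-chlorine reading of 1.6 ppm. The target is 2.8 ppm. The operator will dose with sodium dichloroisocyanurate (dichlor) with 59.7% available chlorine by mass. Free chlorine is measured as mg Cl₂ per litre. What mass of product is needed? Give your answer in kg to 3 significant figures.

(a) After draining 36% and refilling: 83 × 0.64 + 3 × 0.36 = 54.2 ppm.
(a) Deficit to target: 78 − 54.2 = 23.8 mg/L.
(a) Mass: 23.8 mg/L × 290,000 L = 6902 g cyanuric acid.

(b) Volume: 532 m³ = 532,000 L.
(b) Chlorine deficit: 2.8 − 1.6 = 1.2 ppm = 1.2 mg/L as Cl₂.
(b) Cl₂ equivalent needed: 1.2 mg/L × 532,000 L = 638,400 mg = 638.4 g.
(b) Product at 59.7% available chlorine: 638.4 / 0.597 = 1069 g.

(a) 6.90 kg; (b) 1.07 kg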